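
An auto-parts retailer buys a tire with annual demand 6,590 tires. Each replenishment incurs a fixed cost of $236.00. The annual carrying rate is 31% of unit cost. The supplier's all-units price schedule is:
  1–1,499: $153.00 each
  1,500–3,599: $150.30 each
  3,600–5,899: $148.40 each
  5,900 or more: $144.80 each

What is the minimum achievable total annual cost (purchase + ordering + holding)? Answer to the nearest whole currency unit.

Holding cost per unit per year at price C is H = 0.31·C.
For each price level, check whether its EOQ is feasible; otherwise the best quantity at that price is the breakpoint.
EOQ at $153.00 = 256.1 (feasible in tier 1): TC = 6,590×$153.00 + (6,590/256.1)×236 + (256.1/2)×0.31×$153.00 = $1,020,416.20.
EOQ at $150.30 = 258.4 < 1500, so use break Q=1500: TC = 6,590×$150.30 + (6,590/1500.0)×236 + (1500.0/2)×0.31×$150.30 = $1,026,458.58.
EOQ at $148.40 = 260.0 < 3600, so use break Q=3600: TC = 6,590×$148.40 + (6,590/3600.0)×236 + (3600.0/2)×0.31×$148.40 = $1,061,195.21.
EOQ at $144.80 = 263.2 < 5900, so use break Q=5900: TC = 6,590×$144.80 + (6,590/5900.0)×236 + (5900.0/2)×0.31×$144.80 = $1,086,915.20.
Lowest total cost among the candidates is at Q = 256.1.

TC* ≈ $1,020,416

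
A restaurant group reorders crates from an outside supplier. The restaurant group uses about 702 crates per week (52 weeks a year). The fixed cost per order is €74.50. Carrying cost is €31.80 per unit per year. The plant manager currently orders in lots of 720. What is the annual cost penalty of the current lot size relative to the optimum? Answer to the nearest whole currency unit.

Annual demand D = 702 × 52 = 36,504.
EOQ = √(2DS/H) = √(2 × 36,504 × 74.5 / 31.8) ≈ 413.57.
Cost at Q* = (D/Q*)S + (Q*/2)H = √(2DSH) ≈ €13,151.55.
Cost at Q = 720: (36,504/720)×74.5 + (720/2)×31.8 = €3,777.15 + €11,448.00 = €15,225.15.
Excess = €15,225.15 − €13,151.55 = €2,073.60.

Extra cost ≈ €2,074 per year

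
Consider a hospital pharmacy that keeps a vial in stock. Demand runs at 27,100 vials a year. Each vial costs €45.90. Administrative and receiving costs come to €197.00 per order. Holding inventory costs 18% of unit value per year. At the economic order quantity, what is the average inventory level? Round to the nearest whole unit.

Holding cost H = 0.18 × €45.90 = €8.2620 per unit per year.
EOQ = √(2DS/H) = √(2 × 27,100 × 197 / 8.262) ≈ 1136.82.
Average inventory = Q*/2 ≈ 1136.82 / 2 = 568.408.

Average inventory ≈ 568 vials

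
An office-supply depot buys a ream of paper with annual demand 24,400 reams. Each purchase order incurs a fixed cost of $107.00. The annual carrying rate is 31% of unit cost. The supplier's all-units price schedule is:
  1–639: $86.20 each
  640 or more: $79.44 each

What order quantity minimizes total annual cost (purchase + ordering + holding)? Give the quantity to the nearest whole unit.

Q* ≈ 640 reams

Holding cost per unit per year at price C is H = 0.31·C.
Evaluate total cost at each tier's feasible EOQ or, if the EOQ is below the tier, at the tier's minimum quantity.
EOQ at $86.20 = 442.0 (feasible in tier 1): TC = 24,400×$86.20 + (24,400/442.0)×107 + (442.0/2)×0.31×$86.20 = $2,115,092.35.
EOQ at $79.44 = 460.5 < 640, so use break Q=640: TC = 24,400×$79.44 + (24,400/640.0)×107 + (640.0/2)×0.31×$79.44 = $1,950,295.82.
Lowest total cost is $1,950,295.82 at Q = 640.0.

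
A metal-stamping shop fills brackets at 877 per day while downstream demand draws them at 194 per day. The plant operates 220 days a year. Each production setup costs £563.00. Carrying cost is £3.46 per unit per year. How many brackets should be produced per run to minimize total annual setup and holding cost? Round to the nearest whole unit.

Annual demand D = 194 × 220 = 42,680.
Production build-up factor (1 − d/p) = 1 − 194/877 = 0.7788.
Q* = √(2DS / (H(1 − d/p))) = √(2 × 42,680 × 563 / (3.46 × 0.7788)).
= √(48,057,680 / 2.6946) ≈ 4223.114.

Q* ≈ 4,223 brackets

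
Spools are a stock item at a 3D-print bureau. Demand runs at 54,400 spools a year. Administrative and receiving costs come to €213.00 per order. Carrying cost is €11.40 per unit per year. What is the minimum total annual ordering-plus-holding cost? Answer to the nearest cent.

EOQ = √(2DS/H) = √(2 × 54,400 × 213 / 11.4) ≈ 1425.78.
At the optimum the two cost components are equal, so total cost = 2·(Q*/2)H = Q*·H.
Minimum total = √(2DSH) = √(2 × 54,400 × 213 × 11.4) ≈ 16253.866.

TC* ≈ €16,253.87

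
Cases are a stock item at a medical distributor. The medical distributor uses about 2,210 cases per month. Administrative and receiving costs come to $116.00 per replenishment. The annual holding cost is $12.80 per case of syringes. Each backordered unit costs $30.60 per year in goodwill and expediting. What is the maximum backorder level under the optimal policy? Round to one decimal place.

S* ≈ 243.5 cases

Annual demand D = 2,210 × 12 = 26,520.
With planned backorders, Q* = √(2DS/H) · √((H+B)/B).
√(2DS/H) = √(2 × 26,520 × 116 / 12.8) = 693.307.
√((H+B)/B) = √((12.8+30.6)/30.6) = 1.1909.
Q* ≈ 825.676.
S* = Q* · H/(H+B) = 825.676 × 12.8/43.4 ≈ 243.517.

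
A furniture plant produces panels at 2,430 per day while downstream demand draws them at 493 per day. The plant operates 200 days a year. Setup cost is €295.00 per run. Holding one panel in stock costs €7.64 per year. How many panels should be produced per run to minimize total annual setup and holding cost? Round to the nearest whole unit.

Q* ≈ 3,091 panels

Annual demand D = 493 × 200 = 98,600.
Production build-up factor (1 − d/p) = 1 − 493/2,430 = 0.7971.
Q* = √(2DS / (H(1 − d/p))) = √(2 × 98,600 × 295 / (7.64 × 0.7971)).
= √(58,174,000 / 6.09) ≈ 3090.695.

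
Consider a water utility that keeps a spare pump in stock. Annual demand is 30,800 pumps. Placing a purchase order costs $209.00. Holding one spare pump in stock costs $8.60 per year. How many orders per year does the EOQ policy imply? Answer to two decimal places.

N ≈ 25.17 orders per year

Q* = √(2DS/H) = √(2 × 30,800 × 209 / 8.6) ≈ 1223.53.
Orders per year = D / Q* = 30,800 / 1223.53 ≈ 25.173.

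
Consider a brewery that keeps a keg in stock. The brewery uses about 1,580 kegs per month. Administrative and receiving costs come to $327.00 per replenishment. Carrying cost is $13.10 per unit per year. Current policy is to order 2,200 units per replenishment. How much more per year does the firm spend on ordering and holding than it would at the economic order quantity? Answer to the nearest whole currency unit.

Annual demand D = 1,580 × 12 = 18,960.
EOQ = √(2DS/H) = √(2 × 18,960 × 327 / 13.1) ≈ 972.91.
Cost at Q* = (D/Q*)S + (Q*/2)H = √(2DSH) ≈ $12,745.11.
Cost at Q = 2,200: (18,960/2,200)×327 + (2,200/2)×13.1 = $2,818.15 + $14,410.00 = $17,228.15.
Excess = $17,228.15 − $12,745.11 = $4,483.03.

Extra cost ≈ $4,483 per year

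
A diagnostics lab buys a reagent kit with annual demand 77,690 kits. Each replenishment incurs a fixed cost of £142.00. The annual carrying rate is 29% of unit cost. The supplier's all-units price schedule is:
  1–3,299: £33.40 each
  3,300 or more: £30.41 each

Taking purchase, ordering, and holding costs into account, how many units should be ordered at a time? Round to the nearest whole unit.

Holding cost per unit per year at price C is H = 0.29·C.
Candidates are each tier's EOQ (if it falls in that tier) and each price-break quantity.
EOQ at £33.40 = 1509.3 (feasible in tier 1): TC = 77,690×£33.40 + (77,690/1509.3)×142 + (1509.3/2)×0.29×£33.40 = £2,609,464.88.
EOQ at £30.41 = 1581.7 < 3300, so use break Q=3300: TC = 77,690×£30.41 + (77,690/3300.0)×142 + (3300.0/2)×0.29×£30.41 = £2,380,447.11.
Lowest total cost is £2,380,447.11 at Q = 3300.0.

Q* ≈ 3,300 kits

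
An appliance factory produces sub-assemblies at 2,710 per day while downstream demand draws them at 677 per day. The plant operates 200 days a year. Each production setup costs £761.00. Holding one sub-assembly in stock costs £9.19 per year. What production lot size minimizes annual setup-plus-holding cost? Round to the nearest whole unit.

Q* ≈ 5,467 sub-assemblies

Annual demand D = 677 × 200 = 135,400.
Production build-up factor (1 − d/p) = 1 − 677/2,710 = 0.7502.
Q* = √(2DS / (H(1 − d/p))) = √(2 × 135,400 × 761 / (9.19 × 0.7502)).
= √(206,078,800 / 6.8942) ≈ 5467.325.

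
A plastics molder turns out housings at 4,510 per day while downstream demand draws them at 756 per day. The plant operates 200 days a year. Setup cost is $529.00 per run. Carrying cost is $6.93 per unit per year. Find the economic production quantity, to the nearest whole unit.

Q* ≈ 5,266 housings

Annual demand D = 756 × 200 = 151,200.
Production build-up factor (1 − d/p) = 1 − 756/4,510 = 0.8324.
Q* = √(2DS / (H(1 − d/p))) = √(2 × 151,200 × 529 / (6.93 × 0.8324)).
= √(159,969,600 / 5.7683) ≈ 5266.150.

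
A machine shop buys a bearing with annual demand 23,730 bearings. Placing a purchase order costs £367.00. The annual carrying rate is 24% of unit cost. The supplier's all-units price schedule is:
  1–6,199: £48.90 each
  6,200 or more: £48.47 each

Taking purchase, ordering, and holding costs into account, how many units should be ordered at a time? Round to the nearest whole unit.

Q* ≈ 1,218 bearings

Holding cost per unit per year at price C is H = 0.24·C.
For each price level, check whether its EOQ is feasible; otherwise the best quantity at that price is the breakpoint.
EOQ at £48.90 = 1218.3 (feasible in tier 1): TC = 23,730×£48.90 + (23,730/1218.3)×367 + (1218.3/2)×0.24×£48.90 = £1,174,694.40.
EOQ at £48.47 = 1223.6 < 6200, so use break Q=6200: TC = 23,730×£48.47 + (23,730/6200.0)×367 + (6200.0/2)×0.24×£48.47 = £1,187,659.44.
Lowest total cost is £1,174,694.40 at Q = 1218.3.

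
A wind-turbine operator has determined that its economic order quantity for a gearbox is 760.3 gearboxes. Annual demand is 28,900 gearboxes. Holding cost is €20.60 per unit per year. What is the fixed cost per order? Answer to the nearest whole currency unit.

S ≈ €206

Invert the EOQ relation Q*² = 2DS/H.
From Q* = √(2DS/H): S = Q*²H / (2D) = 760.3² × 20.6 / (2 × 28,900) = 206.0200.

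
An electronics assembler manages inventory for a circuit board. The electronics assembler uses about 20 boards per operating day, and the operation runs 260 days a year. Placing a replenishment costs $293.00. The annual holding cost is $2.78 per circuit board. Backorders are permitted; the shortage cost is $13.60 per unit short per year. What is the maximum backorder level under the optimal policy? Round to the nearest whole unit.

S* ≈ 195 boards

Annual demand D = 20 × 260 = 5,200.
With planned backorders, Q* = √(2DS/H) · √((H+B)/B).
√(2DS/H) = √(2 × 5,200 × 293 / 2.78) = 1046.955.
√((H+B)/B) = √((2.78+13.6)/13.6) = 1.0975.
Q* ≈ 1148.988.
S* = Q* · H/(H+B) = 1148.988 × 2.78/16.38 ≈ 195.005.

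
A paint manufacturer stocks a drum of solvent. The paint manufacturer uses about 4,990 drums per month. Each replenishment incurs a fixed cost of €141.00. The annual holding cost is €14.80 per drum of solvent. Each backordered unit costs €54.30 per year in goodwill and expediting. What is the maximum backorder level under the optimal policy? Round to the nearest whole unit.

S* ≈ 258 drums

Annual demand D = 4,990 × 12 = 59,880.
With planned backorders, Q* = √(2DS/H) · √((H+B)/B).
√(2DS/H) = √(2 × 59,880 × 141 / 14.8) = 1068.156.
√((H+B)/B) = √((14.8+54.3)/54.3) = 1.1281.
Q* ≈ 1204.963.
S* = Q* · H/(H+B) = 1204.963 × 14.8/69.1 ≈ 258.082.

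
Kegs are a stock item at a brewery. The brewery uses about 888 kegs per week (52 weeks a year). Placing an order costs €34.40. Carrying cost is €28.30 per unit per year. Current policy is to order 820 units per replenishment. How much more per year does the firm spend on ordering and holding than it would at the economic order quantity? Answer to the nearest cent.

Extra cost ≈ €4,058.23 per year

Annual demand D = 888 × 52 = 46,176.
EOQ = √(2DS/H) = √(2 × 46,176 × 34.4 / 28.3) ≈ 335.05.
Cost at Q* = (D/Q*)S + (Q*/2)H = √(2DSH) ≈ €9,481.90.
Cost at Q = 820: (46,176/820)×34.4 + (820/2)×28.3 = €1,937.14 + €11,603.00 = €13,540.14.
Excess = €13,540.14 − €9,481.90 = €4,058.23.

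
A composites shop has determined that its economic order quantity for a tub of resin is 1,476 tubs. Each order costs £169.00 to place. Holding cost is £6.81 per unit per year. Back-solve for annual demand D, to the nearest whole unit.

D ≈ 43,894 tubs per year

Invert the EOQ relation Q*² = 2DS/H.
From Q* = √(2DS/H): D = Q*²H / (2S) = 1,476² × 6.81 / (2 × 169) = 43893.795.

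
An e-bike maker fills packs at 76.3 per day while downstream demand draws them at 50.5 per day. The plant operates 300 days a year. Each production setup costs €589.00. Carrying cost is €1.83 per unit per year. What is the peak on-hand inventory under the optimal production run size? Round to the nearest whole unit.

Annual demand D = 50.5 × 300 = 15,150.
Production build-up factor (1 − d/p) = 1 − 50.5/76.3 = 0.3381.
Q* = √(2DS / (H(1 − d/p))) = √(2 × 15,150 × 589 / (1.83 × 0.3381)).
= √(17,846,700 / 0.6188) ≈ 5370.390.
Maximum inventory = Q*(1 − d/p) = 5370.390 × 0.3381 ≈ 1815.938.

I_max ≈ 1,816 packs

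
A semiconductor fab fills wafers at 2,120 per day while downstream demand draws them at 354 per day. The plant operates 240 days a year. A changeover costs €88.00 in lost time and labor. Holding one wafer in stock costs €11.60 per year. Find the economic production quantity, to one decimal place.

Annual demand D = 354 × 240 = 84,960.
Production build-up factor (1 − d/p) = 1 − 354/2,120 = 0.8330.
Q* = √(2DS / (H(1 − d/p))) = √(2 × 84,960 × 88 / (11.6 × 0.8330)).
= √(14,952,960 / 9.663) ≈ 1243.962.

Q* ≈ 1,244.0 wafers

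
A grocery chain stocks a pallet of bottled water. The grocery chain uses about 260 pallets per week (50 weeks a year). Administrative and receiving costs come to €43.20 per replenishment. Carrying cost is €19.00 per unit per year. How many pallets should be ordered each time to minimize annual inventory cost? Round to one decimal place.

Q* ≈ 243.1 pallets

Annual demand D = 260 × 50 = 13,000.
EOQ = √(2DS / H) = √(2 × 13,000 × 43.2 / 19).
= √(1,123,200 / 19) = √59,115.7895 ≈ 243.137.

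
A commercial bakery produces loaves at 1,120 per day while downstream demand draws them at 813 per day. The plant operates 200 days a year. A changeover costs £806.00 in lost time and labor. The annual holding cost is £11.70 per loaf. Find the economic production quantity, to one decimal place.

Annual demand D = 813 × 200 = 162,600.
Production build-up factor (1 − d/p) = 1 − 813/1,120 = 0.2741.
Q* = √(2DS / (H(1 − d/p))) = √(2 × 162,600 × 806 / (11.7 × 0.2741)).
= √(262,111,200 / 3.2071) ≈ 9040.442.

Q* ≈ 9,040.4 loaves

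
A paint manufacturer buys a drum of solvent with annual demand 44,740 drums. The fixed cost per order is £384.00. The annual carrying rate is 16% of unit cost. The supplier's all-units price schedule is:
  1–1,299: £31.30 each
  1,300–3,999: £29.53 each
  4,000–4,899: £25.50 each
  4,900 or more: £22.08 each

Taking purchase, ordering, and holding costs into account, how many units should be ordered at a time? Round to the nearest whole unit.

Holding cost per unit per year at price C is H = 0.16·C.
Evaluate total cost at each tier's feasible EOQ or, if the EOQ is below the tier, at the tier's minimum quantity.
Tier 1 (£31.30): EOQ = 2619.4 exceeds tier's upper bound 1299, so this tier is dominated.
EOQ at £29.53 = 2696.7 (feasible in tier 2): TC = 44,740×£29.53 + (44,740/2696.7)×384 + (2696.7/2)×0.16×£29.53 = £1,333,913.69.
EOQ at £25.50 = 2902.0 < 4000, so use break Q=4000: TC = 44,740×£25.50 + (44,740/4000.0)×384 + (4000.0/2)×0.16×£25.50 = £1,153,325.04.
EOQ at £22.08 = 3118.7 < 4900, so use break Q=4900: TC = 44,740×£22.08 + (44,740/4900.0)×384 + (4900.0/2)×0.16×£22.08 = £1,000,020.72.
Lowest total cost is £1,000,020.72 at Q = 4900.0.

Q* ≈ 4,900 drums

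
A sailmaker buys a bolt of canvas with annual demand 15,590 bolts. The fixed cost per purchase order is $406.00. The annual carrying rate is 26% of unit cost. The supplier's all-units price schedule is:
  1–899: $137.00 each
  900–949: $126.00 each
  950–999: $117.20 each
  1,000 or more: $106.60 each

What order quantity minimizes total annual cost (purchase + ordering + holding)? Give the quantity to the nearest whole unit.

Holding cost per unit per year at price C is H = 0.26·C.
Evaluate total cost at each tier's feasible EOQ or, if the EOQ is below the tier, at the tier's minimum quantity.
EOQ at $137.00 = 596.1 (feasible in tier 1): TC = 15,590×$137.00 + (15,590/596.1)×406 + (596.1/2)×0.26×$137.00 = $2,157,064.79.
EOQ at $126.00 = 621.6 < 900, so use break Q=900: TC = 15,590×$126.00 + (15,590/900.0)×406 + (900.0/2)×0.26×$126.00 = $1,986,114.82.
EOQ at $117.20 = 644.5 < 950, so use break Q=950: TC = 15,590×$117.20 + (15,590/950.0)×406 + (950.0/2)×0.26×$117.20 = $1,848,284.87.
EOQ at $106.60 = 675.8 < 1000, so use break Q=1000: TC = 15,590×$106.60 + (15,590/1000.0)×406 + (1000.0/2)×0.26×$106.60 = $1,682,081.54.
Lowest total cost is $1,682,081.54 at Q = 1000.0.

Q* ≈ 1,000 bolts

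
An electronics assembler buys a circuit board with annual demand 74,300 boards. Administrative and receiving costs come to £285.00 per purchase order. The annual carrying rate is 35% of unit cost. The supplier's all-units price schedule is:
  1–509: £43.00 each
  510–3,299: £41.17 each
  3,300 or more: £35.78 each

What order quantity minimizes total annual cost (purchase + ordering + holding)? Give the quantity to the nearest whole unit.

Holding cost per unit per year at price C is H = 0.35·C.
Candidates are each tier's EOQ (if it falls in that tier) and each price-break quantity.
Tier 1 (£43.00): EOQ = 1677.5 exceeds tier's upper bound 509, so this tier is dominated.
EOQ at £41.17 = 1714.4 (feasible in tier 2): TC = 74,300×£41.17 + (74,300/1714.4)×285 + (1714.4/2)×0.35×£41.17 = £3,083,634.37.
EOQ at £35.78 = 1839.0 < 3300, so use break Q=3300: TC = 74,300×£35.78 + (74,300/3300.0)×285 + (3300.0/2)×0.35×£35.78 = £2,685,533.77.
Lowest total cost is £2,685,533.77 at Q = 3300.0.

Q* ≈ 3,300 boards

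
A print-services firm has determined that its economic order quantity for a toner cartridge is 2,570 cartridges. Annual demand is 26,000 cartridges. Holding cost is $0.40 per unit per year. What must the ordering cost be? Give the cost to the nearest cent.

S ≈ $50.81

The basic EOQ model gives Q* = √(2DS/H); rearrange for the unknown.
From Q* = √(2DS/H): S = Q*²H / (2D) = 2,570² × 0.4 / (2 × 26,000) = 50.8069.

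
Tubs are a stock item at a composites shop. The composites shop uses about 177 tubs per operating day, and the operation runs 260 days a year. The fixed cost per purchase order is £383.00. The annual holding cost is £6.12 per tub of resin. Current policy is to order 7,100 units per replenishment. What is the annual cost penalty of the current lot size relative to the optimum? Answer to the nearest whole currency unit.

Extra cost ≈ £9,520 per year

Annual demand D = 177 × 260 = 46,020.
EOQ = √(2DS/H) = √(2 × 46,020 × 383 / 6.12) ≈ 2400.00.
Cost at Q* = (D/Q*)S + (Q*/2)H = √(2DSH) ≈ £14,688.02.
Cost at Q = 7,100: (46,020/7,100)×383 + (7,100/2)×6.12 = £2,482.49 + £21,726.00 = £24,208.49.
Excess = £24,208.49 − £14,688.02 = £9,520.46.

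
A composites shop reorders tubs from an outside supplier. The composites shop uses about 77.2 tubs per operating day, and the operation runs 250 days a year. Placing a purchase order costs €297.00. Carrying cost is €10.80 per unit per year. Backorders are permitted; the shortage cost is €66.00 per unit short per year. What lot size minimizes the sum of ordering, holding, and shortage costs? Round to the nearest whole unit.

Annual demand D = 77.2 × 250 = 19,300.
With planned backorders, Q* = √(2DS/H) · √((H+B)/B).
√(2DS/H) = √(2 × 19,300 × 297 / 10.8) = 1030.291.
√((H+B)/B) = √((10.8+66)/66) = 1.0787.
Q* ≈ 1111.396.

Q* ≈ 1,111 tubs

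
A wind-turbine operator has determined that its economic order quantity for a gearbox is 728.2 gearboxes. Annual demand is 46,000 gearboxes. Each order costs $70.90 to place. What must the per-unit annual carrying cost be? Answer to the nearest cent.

H ≈ $12.30

Invert the EOQ relation Q*² = 2DS/H.
From Q* = √(2DS/H): H = 2DS / Q*² = 2 × 46,000 × 70.9 / 728.2² = 12.3008.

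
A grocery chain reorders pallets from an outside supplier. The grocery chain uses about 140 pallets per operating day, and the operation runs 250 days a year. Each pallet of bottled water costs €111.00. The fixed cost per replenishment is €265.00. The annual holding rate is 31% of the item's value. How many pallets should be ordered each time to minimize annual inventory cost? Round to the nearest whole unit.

Annual demand D = 140 × 250 = 35,000.
Holding cost H = 0.31 × €111.00 = €34.4100 per unit per year.
EOQ = √(2DS / H) = √(2 × 35,000 × 265 / 34.41).
= √(18,550,000 / 34.41) = √539,087.4746 ≈ 734.226.

Q* ≈ 734 pallets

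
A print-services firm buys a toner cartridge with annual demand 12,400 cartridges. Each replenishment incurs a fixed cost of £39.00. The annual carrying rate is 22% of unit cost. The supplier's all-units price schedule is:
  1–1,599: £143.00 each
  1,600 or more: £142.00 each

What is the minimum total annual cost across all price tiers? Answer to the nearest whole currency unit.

TC* ≈ £1,778,716

Holding cost per unit per year at price C is H = 0.22·C.
Candidates are each tier's EOQ (if it falls in that tier) and each price-break quantity.
EOQ at £143.00 = 175.3 (feasible in tier 1): TC = 12,400×£143.00 + (12,400/175.3)×39 + (175.3/2)×0.22×£143.00 = £1,778,716.17.
EOQ at £142.00 = 176.0 < 1600, so use break Q=1600: TC = 12,400×£142.00 + (12,400/1600.0)×39 + (1600.0/2)×0.22×£142.00 = £1,786,094.25.
Lowest total cost among the candidates is at Q = 175.3.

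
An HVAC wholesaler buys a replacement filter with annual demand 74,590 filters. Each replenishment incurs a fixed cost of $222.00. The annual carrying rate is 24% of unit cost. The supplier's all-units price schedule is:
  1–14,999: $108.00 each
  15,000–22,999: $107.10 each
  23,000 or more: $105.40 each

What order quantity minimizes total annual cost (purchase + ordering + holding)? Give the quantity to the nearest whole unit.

Q* ≈ 1,130 filters

Holding cost per unit per year at price C is H = 0.24·C.
Candidates are each tier's EOQ (if it falls in that tier) and each price-break quantity.
EOQ at $108.00 = 1130.4 (feasible in tier 1): TC = 74,590×$108.00 + (74,590/1130.4)×222 + (1130.4/2)×0.24×$108.00 = $8,085,018.76.
EOQ at $107.10 = 1135.1 < 15000, so use break Q=15000: TC = 74,590×$107.10 + (74,590/15000.0)×222 + (15000.0/2)×0.24×$107.10 = $8,182,472.93.
EOQ at $105.40 = 1144.2 < 23000, so use break Q=23000: TC = 74,590×$105.40 + (74,590/23000.0)×222 + (23000.0/2)×0.24×$105.40 = $8,153,409.96.
Lowest total cost is $8,085,018.76 at Q = 1130.4.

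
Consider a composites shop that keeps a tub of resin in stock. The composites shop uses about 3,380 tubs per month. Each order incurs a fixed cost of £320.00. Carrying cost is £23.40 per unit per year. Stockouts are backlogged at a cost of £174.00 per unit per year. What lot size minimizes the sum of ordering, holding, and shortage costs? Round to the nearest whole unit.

Annual demand D = 3,380 × 12 = 40,560.
With planned backorders, Q* = √(2DS/H) · √((H+B)/B).
√(2DS/H) = √(2 × 40,560 × 320 / 23.4) = 1053.249.
√((H+B)/B) = √((23.4+174)/174) = 1.0651.
Q* ≈ 1121.838.

Q* ≈ 1,122 tubs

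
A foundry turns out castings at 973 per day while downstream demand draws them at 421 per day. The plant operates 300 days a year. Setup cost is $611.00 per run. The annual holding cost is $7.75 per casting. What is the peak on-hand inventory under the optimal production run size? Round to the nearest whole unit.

I_max ≈ 3,361 castings

Annual demand D = 421 × 300 = 126,300.
Production build-up factor (1 − d/p) = 1 − 421/973 = 0.5673.
Q* = √(2DS / (H(1 − d/p))) = √(2 × 126,300 × 611 / (7.75 × 0.5673)).
= √(154,338,600 / 4.3967) ≈ 5924.795.
Maximum inventory = Q*(1 − d/p) = 5924.795 × 0.5673 ≈ 3361.240.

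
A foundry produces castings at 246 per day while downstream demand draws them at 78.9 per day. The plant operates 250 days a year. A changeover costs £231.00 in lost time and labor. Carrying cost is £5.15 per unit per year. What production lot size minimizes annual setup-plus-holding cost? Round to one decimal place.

Q* ≈ 1,614.0 castings

Annual demand D = 78.9 × 250 = 19,725.
Production build-up factor (1 − d/p) = 1 − 78.9/246 = 0.6793.
Q* = √(2DS / (H(1 − d/p))) = √(2 × 19,725 × 231 / (5.15 × 0.6793)).
= √(9,112,950 / 3.4982) ≈ 1614.006.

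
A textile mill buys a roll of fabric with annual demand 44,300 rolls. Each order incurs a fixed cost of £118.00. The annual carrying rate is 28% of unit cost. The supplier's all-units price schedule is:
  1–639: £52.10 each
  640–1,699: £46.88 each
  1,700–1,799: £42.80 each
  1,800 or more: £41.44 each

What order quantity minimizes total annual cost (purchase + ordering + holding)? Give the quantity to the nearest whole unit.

Holding cost per unit per year at price C is H = 0.28·C.
Candidates are each tier's EOQ (if it falls in that tier) and each price-break quantity.
Tier 1 (£52.10): EOQ = 846.6 exceeds tier's upper bound 639, so this tier is dominated.
EOQ at £46.88 = 892.5 (feasible in tier 2): TC = 44,300×£46.88 + (44,300/892.5)×118 + (892.5/2)×0.28×£46.88 = £2,088,498.69.
EOQ at £42.80 = 934.0 < 1700, so use break Q=1700: TC = 44,300×£42.80 + (44,300/1700.0)×118 + (1700.0/2)×0.28×£42.80 = £1,909,301.34.
EOQ at £41.44 = 949.2 < 1800, so use break Q=1800: TC = 44,300×£41.44 + (44,300/1800.0)×118 + (1800.0/2)×0.28×£41.44 = £1,849,138.99.
Lowest total cost is £1,849,138.99 at Q = 1800.0.

Q* ≈ 1,800 rolls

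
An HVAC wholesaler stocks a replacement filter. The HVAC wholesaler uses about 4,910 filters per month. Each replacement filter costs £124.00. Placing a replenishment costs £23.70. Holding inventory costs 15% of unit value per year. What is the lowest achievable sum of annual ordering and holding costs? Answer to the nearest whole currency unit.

Annual demand D = 4,910 × 12 = 58,920.
Holding cost H = 0.15 × £124.00 = £18.6000 per unit per year.
Q* = √(2DS/H) = √(2 × 58,920 × 23.7 / 18.6) ≈ 387.49.
At Q*, ordering cost (D/Q*)S equals holding cost (Q*/2)H, each = √(DSH/2).
Minimum total = √(2DSH) = √(2 × 58,920 × 23.7 × 18.6) ≈ 7207.373.

TC* ≈ £7,207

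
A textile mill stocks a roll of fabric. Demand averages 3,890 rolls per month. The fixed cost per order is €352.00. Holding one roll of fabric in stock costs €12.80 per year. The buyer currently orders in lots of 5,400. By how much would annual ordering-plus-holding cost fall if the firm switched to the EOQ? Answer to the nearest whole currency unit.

Extra cost ≈ €17,093 per year

Annual demand D = 3,890 × 12 = 46,680.
EOQ = √(2DS/H) = √(2 × 46,680 × 352 / 12.8) ≈ 1602.31.
Cost at Q* = (D/Q*)S + (Q*/2)H = √(2DSH) ≈ €20,509.58.
Cost at Q = 5,400: (46,680/5,400)×352 + (5,400/2)×12.8 = €3,042.84 + €34,560.00 = €37,602.84.
Excess = €37,602.84 − €20,509.58 = €17,093.27.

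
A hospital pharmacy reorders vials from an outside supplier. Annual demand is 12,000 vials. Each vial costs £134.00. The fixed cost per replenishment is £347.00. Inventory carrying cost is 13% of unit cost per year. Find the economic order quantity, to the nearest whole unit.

Q* ≈ 691 vials

Holding cost H = 0.13 × £134.00 = £17.4200 per unit per year.
EOQ = √(2DS / H) = √(2 × 12,000 × 347 / 17.42).
= √(8,328,000 / 17.42) = √478,071.1825 ≈ 691.427.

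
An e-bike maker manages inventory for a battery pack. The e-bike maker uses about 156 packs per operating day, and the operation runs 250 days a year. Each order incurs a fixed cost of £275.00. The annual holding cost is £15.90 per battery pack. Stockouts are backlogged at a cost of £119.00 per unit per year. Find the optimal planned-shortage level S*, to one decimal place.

S* ≈ 145.8 packs

Annual demand D = 156 × 250 = 39,000.
With planned backorders, Q* = √(2DS/H) · √((H+B)/B).
√(2DS/H) = √(2 × 39,000 × 275 / 15.9) = 1161.489.
√((H+B)/B) = √((15.9+119)/119) = 1.0647.
Q* ≈ 1236.652.
S* = Q* · H/(H+B) = 1236.652 × 15.9/134.9 ≈ 145.758.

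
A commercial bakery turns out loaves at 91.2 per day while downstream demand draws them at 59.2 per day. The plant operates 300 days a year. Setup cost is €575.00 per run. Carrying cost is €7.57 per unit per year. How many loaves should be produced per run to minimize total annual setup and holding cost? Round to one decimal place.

Q* ≈ 2,773.0 loaves

Annual demand D = 59.2 × 300 = 17,760.
Production build-up factor (1 − d/p) = 1 − 59.2/91.2 = 0.3509.
Q* = √(2DS / (H(1 − d/p))) = √(2 × 17,760 × 575 / (7.57 × 0.3509)).
= √(20,424,000 / 2.6561) ≈ 2772.968.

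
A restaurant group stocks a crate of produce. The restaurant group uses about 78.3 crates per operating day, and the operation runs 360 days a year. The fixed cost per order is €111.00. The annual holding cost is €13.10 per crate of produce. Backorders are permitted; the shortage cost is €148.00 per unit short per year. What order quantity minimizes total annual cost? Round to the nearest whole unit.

Q* ≈ 721 crates

Annual demand D = 78.3 × 360 = 28,188.
With planned backorders, Q* = √(2DS/H) · √((H+B)/B).
√(2DS/H) = √(2 × 28,188 × 111 / 13.1) = 691.151.
√((H+B)/B) = √((13.1+148)/148) = 1.0433.
Q* ≈ 721.091.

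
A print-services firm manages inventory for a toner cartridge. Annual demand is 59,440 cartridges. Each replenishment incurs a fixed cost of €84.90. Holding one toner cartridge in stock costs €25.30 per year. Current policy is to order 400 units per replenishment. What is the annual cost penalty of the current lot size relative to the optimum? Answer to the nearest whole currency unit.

EOQ = √(2DS/H) = √(2 × 59,440 × 84.9 / 25.3) ≈ 631.61.
Cost at Q* = (D/Q*)S + (Q*/2)H = √(2DSH) ≈ €15,979.70.
Cost at Q = 400: (59,440/400)×84.9 + (400/2)×25.3 = €12,616.14 + €5,060.00 = €17,676.14.
Excess = €17,676.14 − €15,979.70 = €1,696.44.

Extra cost ≈ €1,696 per year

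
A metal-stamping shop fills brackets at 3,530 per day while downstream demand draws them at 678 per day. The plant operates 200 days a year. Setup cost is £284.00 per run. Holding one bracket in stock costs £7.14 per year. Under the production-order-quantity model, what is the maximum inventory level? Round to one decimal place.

Annual demand D = 678 × 200 = 135,600.
Production build-up factor (1 − d/p) = 1 − 678/3,530 = 0.8079.
Q* = √(2DS / (H(1 − d/p))) = √(2 × 135,600 × 284 / (7.14 × 0.8079)).
= √(77,020,800 / 5.7686) ≈ 3653.991.
Maximum inventory = Q*(1 − d/p) = 3653.991 × 0.8079 ≈ 2952.176.

I_max ≈ 2,952.2 brackets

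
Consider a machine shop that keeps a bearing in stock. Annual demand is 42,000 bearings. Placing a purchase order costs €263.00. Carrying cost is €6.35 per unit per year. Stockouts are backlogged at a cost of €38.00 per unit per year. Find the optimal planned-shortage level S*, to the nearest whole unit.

With planned backorders, Q* = √(2DS/H) · √((H+B)/B).
√(2DS/H) = √(2 × 42,000 × 263 / 6.35) = 1865.223.
√((H+B)/B) = √((6.35+38)/38) = 1.0803.
Q* ≈ 2015.049.
S* = Q* · H/(H+B) = 2015.049 × 6.35/44.35 ≈ 288.513.

S* ≈ 289 bearings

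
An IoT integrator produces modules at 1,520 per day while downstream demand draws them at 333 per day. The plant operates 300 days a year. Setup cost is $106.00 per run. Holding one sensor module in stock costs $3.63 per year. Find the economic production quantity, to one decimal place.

Q* ≈ 2,733.3 modules

Annual demand D = 333 × 300 = 99,900.
Production build-up factor (1 − d/p) = 1 − 333/1,520 = 0.7809.
Q* = √(2DS / (H(1 − d/p))) = √(2 × 99,900 × 106 / (3.63 × 0.7809)).
= √(21,178,800 / 2.8347) ≈ 2733.341.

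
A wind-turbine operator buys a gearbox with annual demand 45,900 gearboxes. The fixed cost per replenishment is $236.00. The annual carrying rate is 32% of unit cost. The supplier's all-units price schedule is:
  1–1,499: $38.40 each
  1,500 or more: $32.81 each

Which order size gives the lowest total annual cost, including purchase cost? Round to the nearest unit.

Holding cost per unit per year at price C is H = 0.32·C.
Evaluate total cost at each tier's feasible EOQ or, if the EOQ is below the tier, at the tier's minimum quantity.
EOQ at $38.40 = 1327.8 (feasible in tier 1): TC = 45,900×$38.40 + (45,900/1327.8)×236 + (1327.8/2)×0.32×$38.40 = $1,778,876.16.
EOQ at $32.81 = 1436.5 < 1500, so use break Q=1500: TC = 45,900×$32.81 + (45,900/1500.0)×236 + (1500.0/2)×0.32×$32.81 = $1,521,075.00.
Lowest total cost is $1,521,075.00 at Q = 1500.0.

Q* ≈ 1,500 gearboxes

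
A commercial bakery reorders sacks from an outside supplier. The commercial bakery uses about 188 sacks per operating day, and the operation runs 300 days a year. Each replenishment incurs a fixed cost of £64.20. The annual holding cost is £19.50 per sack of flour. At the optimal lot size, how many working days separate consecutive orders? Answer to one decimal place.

Annual demand D = 188 × 300 = 56,400.
Q* = √(2DS/H) = √(2 × 56,400 × 64.2 / 19.5) ≈ 609.40.
Cycle time = Q*/D × 300 = 609.40 / 56,400 × 300 ≈ 3.242 days.

T ≈ 3.2 days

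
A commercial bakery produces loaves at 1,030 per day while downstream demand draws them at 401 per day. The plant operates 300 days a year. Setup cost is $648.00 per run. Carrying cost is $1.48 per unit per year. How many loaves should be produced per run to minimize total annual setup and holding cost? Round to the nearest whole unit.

Annual demand D = 401 × 300 = 120,300.
Production build-up factor (1 − d/p) = 1 − 401/1,030 = 0.6107.
Q* = √(2DS / (H(1 − d/p))) = √(2 × 120,300 × 648 / (1.48 × 0.6107)).
= √(155,908,800 / 0.9038) ≈ 13134.022.

Q* ≈ 13,134 loaves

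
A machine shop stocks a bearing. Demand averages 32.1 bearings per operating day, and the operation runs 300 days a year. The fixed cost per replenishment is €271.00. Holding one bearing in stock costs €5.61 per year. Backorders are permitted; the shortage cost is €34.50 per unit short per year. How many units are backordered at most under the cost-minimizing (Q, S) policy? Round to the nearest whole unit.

S* ≈ 145 bearings

Annual demand D = 32.1 × 300 = 9,630.
With planned backorders, Q* = √(2DS/H) · √((H+B)/B).
√(2DS/H) = √(2 × 9,630 × 271 / 5.61) = 964.565.
√((H+B)/B) = √((5.61+34.5)/34.5) = 1.0782.
Q* ≈ 1040.035.
S* = Q* · H/(H+B) = 1040.035 × 5.61/40.11 ≈ 145.465.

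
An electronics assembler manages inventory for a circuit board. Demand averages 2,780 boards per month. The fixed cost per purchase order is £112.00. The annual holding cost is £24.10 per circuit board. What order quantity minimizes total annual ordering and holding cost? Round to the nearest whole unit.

Q* ≈ 557 boards

Annual demand D = 2,780 × 12 = 33,360.
EOQ = √(2DS / H) = √(2 × 33,360 × 112 / 24.1).
= √(7,472,640 / 24.1) = √310,068.0498 ≈ 556.838.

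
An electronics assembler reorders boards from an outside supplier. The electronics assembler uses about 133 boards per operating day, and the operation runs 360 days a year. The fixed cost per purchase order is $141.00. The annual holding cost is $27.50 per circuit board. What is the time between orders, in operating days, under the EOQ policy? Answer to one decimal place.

T ≈ 5.3 days

Annual demand D = 133 × 360 = 47,880.
Q* = √(2DS/H) = √(2 × 47,880 × 141 / 27.5) ≈ 700.71.
Cycle time = Q*/D × 360 = 700.71 / 47,880 × 360 ≈ 5.268 days.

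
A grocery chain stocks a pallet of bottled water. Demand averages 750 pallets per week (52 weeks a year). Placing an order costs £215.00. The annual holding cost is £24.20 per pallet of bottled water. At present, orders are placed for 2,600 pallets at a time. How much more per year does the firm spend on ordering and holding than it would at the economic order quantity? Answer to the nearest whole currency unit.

Extra cost ≈ £14,540 per year

Annual demand D = 750 × 52 = 39,000.
EOQ = √(2DS/H) = √(2 × 39,000 × 215 / 24.2) ≈ 832.45.
Cost at Q* = (D/Q*)S + (Q*/2)H = √(2DSH) ≈ £20,145.32.
Cost at Q = 2,600: (39,000/2,600)×215 + (2,600/2)×24.2 = £3,225.00 + £31,460.00 = £34,685.00.
Excess = £34,685.00 − £20,145.32 = £14,539.68.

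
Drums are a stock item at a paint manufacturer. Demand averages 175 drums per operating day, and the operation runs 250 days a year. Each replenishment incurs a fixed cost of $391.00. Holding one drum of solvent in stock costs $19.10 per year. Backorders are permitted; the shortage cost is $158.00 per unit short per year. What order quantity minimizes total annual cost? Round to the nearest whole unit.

Annual demand D = 175 × 250 = 43,750.
With planned backorders, Q* = √(2DS/H) · √((H+B)/B).
√(2DS/H) = √(2 × 43,750 × 391 / 19.1) = 1338.369.
√((H+B)/B) = √((19.1+158)/158) = 1.0587.
Q* ≈ 1416.956.

Q* ≈ 1,417 drums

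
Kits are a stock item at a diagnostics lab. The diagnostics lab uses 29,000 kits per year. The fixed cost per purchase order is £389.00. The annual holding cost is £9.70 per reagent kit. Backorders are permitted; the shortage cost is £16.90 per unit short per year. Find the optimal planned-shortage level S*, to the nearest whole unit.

With planned backorders, Q* = √(2DS/H) · √((H+B)/B).
√(2DS/H) = √(2 × 29,000 × 389 / 9.7) = 1525.116.
√((H+B)/B) = √((9.7+16.9)/16.9) = 1.2546.
Q* ≈ 1913.376.
S* = Q* · H/(H+B) = 1913.376 × 9.7/26.6 ≈ 697.735.

S* ≈ 698 kits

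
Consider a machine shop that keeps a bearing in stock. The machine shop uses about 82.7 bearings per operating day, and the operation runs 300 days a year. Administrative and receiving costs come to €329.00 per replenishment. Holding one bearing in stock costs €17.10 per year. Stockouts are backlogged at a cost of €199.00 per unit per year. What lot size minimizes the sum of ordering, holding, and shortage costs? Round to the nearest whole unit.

Annual demand D = 82.7 × 300 = 24,810.
With planned backorders, Q* = √(2DS/H) · √((H+B)/B).
√(2DS/H) = √(2 × 24,810 × 329 / 17.1) = 977.076.
√((H+B)/B) = √((17.1+199)/199) = 1.0421.
Q* ≈ 1018.191.

Q* ≈ 1,018 bearings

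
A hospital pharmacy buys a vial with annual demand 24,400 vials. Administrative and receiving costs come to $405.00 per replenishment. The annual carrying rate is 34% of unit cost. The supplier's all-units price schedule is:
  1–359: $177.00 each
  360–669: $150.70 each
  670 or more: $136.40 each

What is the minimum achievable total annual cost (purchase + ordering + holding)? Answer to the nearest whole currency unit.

Holding cost per unit per year at price C is H = 0.34·C.
For each price level, check whether its EOQ is feasible; otherwise the best quantity at that price is the breakpoint.
Tier 1 ($177.00): EOQ = 573.1 exceeds tier's upper bound 359, so this tier is dominated.
EOQ at $150.70 = 621.1 (feasible in tier 2): TC = 24,400×$150.70 + (24,400/621.1)×405 + (621.1/2)×0.34×$150.70 = $3,708,902.44.
EOQ at $136.40 = 652.8 < 670, so use break Q=670: TC = 24,400×$136.40 + (24,400/670.0)×405 + (670.0/2)×0.34×$136.40 = $3,358,445.21.
Lowest total cost among the candidates is at Q = 670.0.

TC* ≈ $3,358,445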